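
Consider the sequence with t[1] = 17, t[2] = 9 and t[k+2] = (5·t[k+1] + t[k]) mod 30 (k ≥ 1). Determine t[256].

t[1] = 17,  t[2] = 9,  t[3] = 2,  t[4] = 19,  t[5] = 7,  t[6] = 24,  t[7] = 7,  t[8] = 29,  t[9] = 2,  t[10] = 9,  t[11] = 17,  t[12] = 4,  t[13] = 7,  t[14] = 9,  t[15] = 22,  t[16] = 29,  t[17] = 17,  t[18] = 24,  t[19] = 17,  t[20] = 19,  t[21] = 22,  t[22] = 9,  t[23] = 7,  t[24] = 14,  t[25] = 17,  t[26] = 9.
Since (t[25], t[26]) = (t[1], t[2]) = (17, 9) (two consecutive terms determine the rest), the sequence is periodic with period 24.
So t[256] = t[1 + ((256-1) mod 24)] = t[16] = 29.

29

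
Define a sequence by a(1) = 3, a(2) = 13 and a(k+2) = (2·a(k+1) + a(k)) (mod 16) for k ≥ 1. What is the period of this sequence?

8

a(1) = 3,  a(2) = 13,  a(3) = 13,  a(4) = 7,  a(5) = 11,  a(6) = 13,  a(7) = 5,  a(8) = 7,  a(9) = 3,  a(10) = 13.
The sequence repeats with period 8.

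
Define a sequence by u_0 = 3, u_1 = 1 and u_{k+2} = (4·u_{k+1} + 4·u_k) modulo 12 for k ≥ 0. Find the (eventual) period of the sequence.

8

We have u_0 = 3; u_1 = 1; u_2 = 4; u_3 = 8; u_4 = 0; u_5 = 8; u_6 = 8; u_7 = 4; u_8 = 0; u_9 = 4; u_{10} = 4; u_{11} = 8.
Since (u_{10}, u_{11}) = (u_2, u_3) = (4, 8) (two consecutive terms determine the rest), the sequence is eventually periodic: after a pre-period of length 2 it cycles with period 8.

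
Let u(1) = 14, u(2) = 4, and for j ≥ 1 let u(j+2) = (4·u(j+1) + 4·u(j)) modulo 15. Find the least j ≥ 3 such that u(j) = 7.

u(1) = 14, u(2) = 4, u(3) = 12, u(4) = 4, u(5) = 4, u(6) = 2, u(7) = 9, u(8) = 14, u(9) = 2, u(10) = 4, u(11) = 9, u(12) = 7, u(13) = 4, u(14) = 14, u(15) = 12, u(16) = 14, u(17) = 14, u(18) = 7, u(19) = 9, u(20) = 4, u(21) = 7, u(22) = 14, u(23) = 9, u(24) = 2, u(25) = 14, u(26) = 4.
The sequence repeats with period 24.
The value 7 first appears (with j ≥ 3) at u(12).

12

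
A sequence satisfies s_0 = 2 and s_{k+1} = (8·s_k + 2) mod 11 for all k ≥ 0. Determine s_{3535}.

10

We have s_0 = 2,  s_1 = 7,  s_2 = 3,  s_3 = 4,  s_4 = 1,  s_5 = 10,  s_6 = 5,  s_7 = 9,  s_8 = 8,  s_9 = 0,  s_{10} = 2.
The sequence repeats with period 10.
So s_{3535} = s_{0 + ((3535-0) mod 10)} = s_5 = 10.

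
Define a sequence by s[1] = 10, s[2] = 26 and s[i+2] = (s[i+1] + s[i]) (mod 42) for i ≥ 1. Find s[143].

Listing terms: s[1] = 10; s[2] = 26; s[3] = 36; s[4] = 20; s[5] = 14; s[6] = 34; s[7] = 6; s[8] = 40; s[9] = 4; s[10] = 2; s[11] = 6; s[12] = 8; s[13] = 14; s[14] = 22; s[15] = 36; s[16] = 16; s[17] = 10; s[18] = 26.
Since (s[17], s[18]) = (s[1], s[2]) = (10, 26) (two consecutive terms determine the rest), the sequence is periodic with period 16.
(143 - 1) mod 16 = 14, so s[143] = s[15] = 36.

36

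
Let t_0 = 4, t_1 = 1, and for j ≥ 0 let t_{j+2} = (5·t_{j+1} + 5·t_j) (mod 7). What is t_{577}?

Listing terms: t_0 = 4, t_1 = 1, t_2 = 4, t_3 = 4, t_4 = 5, t_5 = 3, t_6 = 5, t_7 = 5, t_8 = 1, t_9 = 2, t_{10} = 1, t_{11} = 1, t_{12} = 3, t_{13} = 6, t_{14} = 3, t_{15} = 3, t_{16} = 2, t_{17} = 4, t_{18} = 2, t_{19} = 2, t_{20} = 6, t_{21} = 5, t_{22} = 6, t_{23} = 6, t_{24} = 4, t_{25} = 1.
Since (t_{24}, t_{25}) = (t_0, t_1) = (4, 1) (two consecutive terms determine the rest), the sequence is periodic with period 24.
So t_{577} = t_{0 + ((577-0) mod 24)} = t_1 = 1.

1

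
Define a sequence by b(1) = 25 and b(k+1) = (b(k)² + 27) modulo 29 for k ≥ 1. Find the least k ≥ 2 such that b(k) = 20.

3

Listing terms: b(1) = 25; b(2) = 14; b(3) = 20; b(4) = 21; b(5) = 4; b(6) = 14.
Since b(6) = b(2) = 14, the sequence is eventually periodic: after a pre-period of length 1 it cycles with period 4.
The value 20 first appears (with k ≥ 2) at b(3).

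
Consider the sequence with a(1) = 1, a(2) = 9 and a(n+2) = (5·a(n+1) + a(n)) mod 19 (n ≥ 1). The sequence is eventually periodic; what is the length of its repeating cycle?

40

Computing terms: a(1) = 1, a(2) = 9, a(3) = 8, a(4) = 11, a(5) = 6, a(6) = 3, a(7) = 2, a(8) = 13, a(9) = 10, a(10) = 6, a(11) = 2, a(12) = 16, a(13) = 6, a(14) = 8, a(15) = 8, a(16) = 10, a(17) = 1, a(18) = 15, a(19) = 0, a(20) = 15, a(21) = 18, a(22) = 10, a(23) = 11, a(24) = 8, a(25) = 13, a(26) = 16, a(27) = 17, a(28) = 6, a(29) = 9, a(30) = 13, a(31) = 17, a(32) = 3, a(33) = 13, a(34) = 11, a(35) = 11, a(36) = 9, a(37) = 18, a(38) = 4, a(39) = 0, a(40) = 4, a(41) = 1, a(42) = 9.
The sequence repeats with period 40.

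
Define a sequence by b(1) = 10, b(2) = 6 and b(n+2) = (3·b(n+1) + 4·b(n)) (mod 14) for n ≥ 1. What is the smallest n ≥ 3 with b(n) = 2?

3

b(1) = 10,  b(2) = 6,  b(3) = 2,  b(4) = 2,  b(5) = 0,  b(6) = 8,  b(7) = 10,  b(8) = 6.
The sequence repeats with period 6.
The value 2 first appears (with n ≥ 3) at b(3).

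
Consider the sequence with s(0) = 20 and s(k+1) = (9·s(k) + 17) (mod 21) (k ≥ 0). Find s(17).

5

Computing terms: s(0) = 20; s(1) = 8; s(2) = 5; s(3) = 20.
The sequence repeats with period 3.
So s(17) = s(0 + ((17-0) mod 3)) = s(2) = 5.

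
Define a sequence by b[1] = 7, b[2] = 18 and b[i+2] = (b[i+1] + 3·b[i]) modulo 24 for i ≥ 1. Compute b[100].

21

We have b[1] = 7, b[2] = 18, b[3] = 15, b[4] = 21, b[5] = 18, b[6] = 9, b[7] = 15, b[8] = 18, b[9] = 15.
Since (b[8], b[9]) = (b[2], b[3]) = (18, 15) (two consecutive terms determine the rest), the sequence is eventually periodic: after a pre-period of length 1 it cycles with period 6.
For i ≥ 2, b[i] depends only on (i - 2) mod 6. (100 - 2) mod 6 = 2, so b[100] = b[4] = 21.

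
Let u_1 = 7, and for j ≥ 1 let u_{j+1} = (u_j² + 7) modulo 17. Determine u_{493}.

Listing terms: u_1 = 7,  u_2 = 5,  u_3 = 15,  u_4 = 11,  u_5 = 9,  u_6 = 3,  u_7 = 16,  u_8 = 8,  u_9 = 3.
Since u_9 = u_6 = 3, the sequence is eventually periodic: after a pre-period of length 5 it cycles with period 3.
For j ≥ 6, u_j depends only on (j - 6) mod 3. (493 - 6) mod 3 = 1, so u_{493} = u_7 = 16.

16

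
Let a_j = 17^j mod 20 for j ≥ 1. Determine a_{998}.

9

We have a_1 = 17, a_2 = 9, a_3 = 13, a_4 = 1, a_5 = 17.
The sequence repeats with period 4.
So a_{998} = a_{1 + ((998-1) mod 4)} = a_2 = 9.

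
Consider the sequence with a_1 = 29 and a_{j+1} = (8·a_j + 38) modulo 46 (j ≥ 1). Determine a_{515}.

a_1 = 29; a_2 = 40; a_3 = 36; a_4 = 4; a_5 = 24; a_6 = 0; a_7 = 38; a_8 = 20; a_9 = 14; a_{10} = 12; a_{11} = 42; a_{12} = 6; a_{13} = 40.
Since a_{13} = a_2 = 40, the sequence is eventually periodic: after a pre-period of length 1 it cycles with period 11.
For j ≥ 2, a_j depends only on (j - 2) mod 11. (515 - 2) mod 11 = 7, so a_{515} = a_9 = 14.

14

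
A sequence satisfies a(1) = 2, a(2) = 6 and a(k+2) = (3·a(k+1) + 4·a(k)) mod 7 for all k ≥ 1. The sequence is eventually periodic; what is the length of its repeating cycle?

a(1) = 2,  a(2) = 6,  a(3) = 5,  a(4) = 4,  a(5) = 4,  a(6) = 0,  a(7) = 2,  a(8) = 6.
The sequence repeats with period 6.

6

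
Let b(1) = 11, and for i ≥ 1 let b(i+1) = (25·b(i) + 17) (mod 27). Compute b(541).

11

Computing terms: b(1) = 11, b(2) = 22, b(3) = 0, b(4) = 17, b(5) = 10, b(6) = 24, b(7) = 23, b(8) = 25, b(9) = 21, b(10) = 2, b(11) = 13, b(12) = 18, b(13) = 8, b(14) = 1, b(15) = 15, b(16) = 14, b(17) = 16, b(18) = 12, b(19) = 20, b(20) = 4, b(21) = 9, b(22) = 26, b(23) = 19, b(24) = 6, b(25) = 5, b(26) = 7, b(27) = 3, b(28) = 11.
The sequence repeats with period 27.
(541 - 1) mod 27 = 0, so b(541) = b(1) = 11.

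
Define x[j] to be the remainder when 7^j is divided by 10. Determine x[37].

x[0] = 1,  x[1] = 7,  x[2] = 9,  x[3] = 3,  x[4] = 1.
Since x[4] = x[0] = 1, the sequence is periodic with period 4.
So x[37] = x[0 + ((37-0) mod 4)] = x[1] = 7.

7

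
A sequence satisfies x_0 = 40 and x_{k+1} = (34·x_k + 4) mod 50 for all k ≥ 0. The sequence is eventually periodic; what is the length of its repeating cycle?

10

Listing terms: x_0 = 40; x_1 = 14; x_2 = 30; x_3 = 24; x_4 = 20; x_5 = 34; x_6 = 10; x_7 = 44; x_8 = 0; x_9 = 4; x_{10} = 40.
The sequence repeats with period 10.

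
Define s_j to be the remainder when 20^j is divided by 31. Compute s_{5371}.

20

s_0 = 1; s_1 = 20; s_2 = 28; s_3 = 2; s_4 = 9; s_5 = 25; s_6 = 4; s_7 = 18; s_8 = 19; s_9 = 8; s_{10} = 5; s_{11} = 7; s_{12} = 16; s_{13} = 10; s_{14} = 14; s_{15} = 1.
The sequence repeats with period 15.
(5371 - 0) mod 15 = 1, so s_{5371} = s_1 = 20.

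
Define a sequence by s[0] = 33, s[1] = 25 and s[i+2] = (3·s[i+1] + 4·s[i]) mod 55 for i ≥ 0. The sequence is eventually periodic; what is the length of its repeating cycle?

s[0] = 33,  s[1] = 25,  s[2] = 42,  s[3] = 6,  s[4] = 21,  s[5] = 32,  s[6] = 15,  s[7] = 8,  s[8] = 29,  s[9] = 9,  s[10] = 33,  s[11] = 25.
The sequence repeats with period 10.

10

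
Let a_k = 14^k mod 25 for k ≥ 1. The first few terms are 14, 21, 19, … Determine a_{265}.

24

Computing terms: a_1 = 14, a_2 = 21, a_3 = 19, a_4 = 16, a_5 = 24, a_6 = 11, a_7 = 4, a_8 = 6, a_9 = 9, a_{10} = 1, a_{11} = 14.
Since a_{11} = a_1 = 14, the sequence is periodic with period 10.
So a_{265} = a_{1 + ((265-1) mod 10)} = a_5 = 24.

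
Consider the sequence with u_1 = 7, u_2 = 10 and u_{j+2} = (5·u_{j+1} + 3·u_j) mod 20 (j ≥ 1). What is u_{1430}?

We have u_1 = 7, u_2 = 10, u_3 = 11, u_4 = 5, u_5 = 18, u_6 = 5, u_7 = 19, u_8 = 10, u_9 = 7, u_{10} = 5, u_{11} = 6, u_{12} = 5, u_{13} = 3, u_{14} = 10, u_{15} = 19, u_{16} = 5, u_{17} = 2, u_{18} = 5, u_{19} = 11, u_{20} = 10, u_{21} = 3, u_{22} = 5, u_{23} = 14, u_{24} = 5, u_{25} = 7, u_{26} = 10.
Since (u_{25}, u_{26}) = (u_1, u_2) = (7, 10) (two consecutive terms determine the rest), the sequence is periodic with period 24.
So u_{1430} = u_{1 + ((1430-1) mod 24)} = u_{14} = 10.

10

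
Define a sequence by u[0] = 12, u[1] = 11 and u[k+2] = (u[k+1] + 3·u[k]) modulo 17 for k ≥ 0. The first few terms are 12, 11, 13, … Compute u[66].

13

Listing terms: u[0] = 12,  u[1] = 11,  u[2] = 13,  u[3] = 12,  u[4] = 0,  u[5] = 2,  u[6] = 2,  u[7] = 8,  u[8] = 14,  u[9] = 4,  u[10] = 12,  u[11] = 7,  u[12] = 9,  u[13] = 13,  u[14] = 6,  u[15] = 11,  u[16] = 12,  u[17] = 11.
Since (u[16], u[17]) = (u[0], u[1]) = (12, 11) (two consecutive terms determine the rest), the sequence is periodic with period 16.
(66 - 0) mod 16 = 2, so u[66] = u[2] = 13.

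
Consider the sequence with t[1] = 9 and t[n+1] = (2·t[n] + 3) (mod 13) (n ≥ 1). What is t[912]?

Listing terms: t[1] = 9,  t[2] = 8,  t[3] = 6,  t[4] = 2,  t[5] = 7,  t[6] = 4,  t[7] = 11,  t[8] = 12,  t[9] = 1,  t[10] = 5,  t[11] = 0,  t[12] = 3,  t[13] = 9.
The sequence repeats with period 12.
So t[912] = t[1 + ((912-1) mod 12)] = t[12] = 3.

3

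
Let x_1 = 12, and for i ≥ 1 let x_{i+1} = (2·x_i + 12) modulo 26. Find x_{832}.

Listing terms: x_1 = 12,  x_2 = 10,  x_3 = 6,  x_4 = 24,  x_5 = 8,  x_6 = 2,  x_7 = 16,  x_8 = 18,  x_9 = 22,  x_{10} = 4,  x_{11} = 20,  x_{12} = 0,  x_{13} = 12.
The sequence repeats with period 12.
So x_{832} = x_{1 + ((832-1) mod 12)} = x_4 = 24.

24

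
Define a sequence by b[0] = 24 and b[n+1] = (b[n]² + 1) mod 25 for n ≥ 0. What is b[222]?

We have b[0] = 24, b[1] = 2, b[2] = 5, b[3] = 1, b[4] = 2.
Since b[4] = b[1] = 2, the sequence is eventually periodic: after a pre-period of length 1 it cycles with period 3.
For n ≥ 1, b[n] depends only on (n - 1) mod 3. (222 - 1) mod 3 = 2, so b[222] = b[3] = 1.

1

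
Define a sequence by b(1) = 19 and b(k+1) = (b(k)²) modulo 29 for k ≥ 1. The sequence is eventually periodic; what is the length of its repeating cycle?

We have b(1) = 19; b(2) = 13; b(3) = 24; b(4) = 25; b(5) = 16; b(6) = 24.
Since b(6) = b(3) = 24, the sequence is eventually periodic: after a pre-period of length 2 it cycles with period 3.

3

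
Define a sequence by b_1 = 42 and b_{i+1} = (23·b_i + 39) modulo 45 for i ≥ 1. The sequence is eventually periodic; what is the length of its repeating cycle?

4

Listing terms: b_1 = 42,  b_2 = 15,  b_3 = 24,  b_4 = 6,  b_5 = 42.
The sequence repeats with period 4.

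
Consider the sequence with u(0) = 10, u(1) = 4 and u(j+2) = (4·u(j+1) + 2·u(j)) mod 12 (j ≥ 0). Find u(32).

Computing terms: u(0) = 10,  u(1) = 4,  u(2) = 0,  u(3) = 8,  u(4) = 8,  u(5) = 0,  u(6) = 4,  u(7) = 4,  u(8) = 0.
Since (u(7), u(8)) = (u(1), u(2)) = (4, 0) (two consecutive terms determine the rest), the sequence is eventually periodic: after a pre-period of length 1 it cycles with period 6.
For j ≥ 1, u(j) depends only on (j - 1) mod 6. (32 - 1) mod 6 = 1, so u(32) = u(2) = 0.

0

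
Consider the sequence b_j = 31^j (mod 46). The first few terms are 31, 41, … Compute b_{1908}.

Computing terms: b_1 = 31, b_2 = 41, b_3 = 29, b_4 = 25, b_5 = 39, b_6 = 13, b_7 = 35, b_8 = 27, b_9 = 9, b_{10} = 3, b_{11} = 1, b_{12} = 31.
Since b_{12} = b_1 = 31, the sequence is periodic with period 11.
So b_{1908} = b_{1 + ((1908-1) mod 11)} = b_5 = 39.

39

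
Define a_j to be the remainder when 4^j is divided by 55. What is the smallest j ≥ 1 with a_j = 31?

a_0 = 1,  a_1 = 4,  a_2 = 16,  a_3 = 9,  a_4 = 36,  a_5 = 34,  a_6 = 26,  a_7 = 49,  a_8 = 31,  a_9 = 14,  a_{10} = 1.
Since a_{10} = a_0 = 1, the sequence is periodic with period 10.
The value 31 first appears (with j ≥ 1) at a_8.

8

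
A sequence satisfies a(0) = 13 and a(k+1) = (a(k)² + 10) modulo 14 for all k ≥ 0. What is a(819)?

We have a(0) = 13, a(1) = 11, a(2) = 5, a(3) = 7, a(4) = 3, a(5) = 5.
Since a(5) = a(2) = 5, the sequence is eventually periodic: after a pre-period of length 2 it cycles with period 3.
For k ≥ 2, a(k) depends only on (k - 2) mod 3. (819 - 2) mod 3 = 1, so a(819) = a(3) = 7.

7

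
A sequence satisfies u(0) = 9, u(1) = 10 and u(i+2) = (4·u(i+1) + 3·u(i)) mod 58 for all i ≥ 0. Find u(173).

28

u(0) = 9,  u(1) = 10,  u(2) = 9,  u(3) = 8,  u(4) = 1,  u(5) = 28,  u(6) = 57,  u(7) = 22,  u(8) = 27,  u(9) = 0,  u(10) = 23,  u(11) = 34,  u(12) = 31,  u(13) = 52,  u(14) = 11,  u(15) = 26,  u(16) = 21,  u(17) = 46,  u(18) = 15,  u(19) = 24,  u(20) = 25,  u(21) = 56,  u(22) = 9,  u(23) = 30,  u(24) = 31,  u(25) = 40,  u(26) = 21,  u(27) = 30,  u(28) = 9,  u(29) = 10.
Since (u(28), u(29)) = (u(0), u(1)) = (9, 10) (two consecutive terms determine the rest), the sequence is periodic with period 28.
(173 - 0) mod 28 = 5, so u(173) = u(5) = 28.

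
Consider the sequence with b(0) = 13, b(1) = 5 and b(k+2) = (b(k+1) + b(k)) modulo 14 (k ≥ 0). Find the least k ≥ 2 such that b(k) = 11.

Listing terms: b(0) = 13,  b(1) = 5,  b(2) = 4,  b(3) = 9,  b(4) = 13,  b(5) = 8,  b(6) = 7,  b(7) = 1,  b(8) = 8,  b(9) = 9,  b(10) = 3,  b(11) = 12,  b(12) = 1,  b(13) = 13,  b(14) = 0,  b(15) = 13,  b(16) = 13,  b(17) = 12,  b(18) = 11,  b(19) = 9,  b(20) = 6,  b(21) = 1,  b(22) = 7,  b(23) = 8,  b(24) = 1,  b(25) = 9,  b(26) = 10,  b(27) = 5,  b(28) = 1,  b(29) = 6,  b(30) = 7,  b(31) = 13,  b(32) = 6,  b(33) = 5,  b(34) = 11,  b(35) = 2,  b(36) = 13,  b(37) = 1,  b(38) = 0,  b(39) = 1,  b(40) = 1,  b(41) = 2,  b(42) = 3,  b(43) = 5,  b(44) = 8,  b(45) = 13,  b(46) = 7,  b(47) = 6,  b(48) = 13,  b(49) = 5.
Since (b(48), b(49)) = (b(0), b(1)) = (13, 5) (two consecutive terms determine the rest), the sequence is periodic with period 48.
The value 11 first appears (with k ≥ 2) at b(18).

18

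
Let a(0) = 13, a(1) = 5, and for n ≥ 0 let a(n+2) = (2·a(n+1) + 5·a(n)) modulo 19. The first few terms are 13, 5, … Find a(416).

Computing terms: a(0) = 13; a(1) = 5; a(2) = 18; a(3) = 4; a(4) = 3; a(5) = 7; a(6) = 10; a(7) = 17; a(8) = 8; a(9) = 6; a(10) = 14; a(11) = 1; a(12) = 15; a(13) = 16; a(14) = 12; a(15) = 9; a(16) = 2; a(17) = 11; a(18) = 13; a(19) = 5.
Since (a(18), a(19)) = (a(0), a(1)) = (13, 5) (two consecutive terms determine the rest), the sequence is periodic with period 18.
(416 - 0) mod 18 = 2, so a(416) = a(2) = 18.

18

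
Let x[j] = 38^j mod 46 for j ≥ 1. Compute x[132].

24

x[1] = 38, x[2] = 18, x[3] = 40, x[4] = 2, x[5] = 30, x[6] = 36, x[7] = 34, x[8] = 4, x[9] = 14, x[10] = 26, x[11] = 22, x[12] = 8, x[13] = 28, x[14] = 6, x[15] = 44, x[16] = 16, x[17] = 10, x[18] = 12, x[19] = 42, x[20] = 32, x[21] = 20, x[22] = 24, x[23] = 38.
Since x[23] = x[1] = 38, the sequence is periodic with period 22.
(132 - 1) mod 22 = 21, so x[132] = x[22] = 24.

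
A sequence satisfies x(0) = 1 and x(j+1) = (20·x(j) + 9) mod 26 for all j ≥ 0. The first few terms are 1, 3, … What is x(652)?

x(0) = 1; x(1) = 3; x(2) = 17; x(3) = 11; x(4) = 21; x(5) = 13; x(6) = 9; x(7) = 7; x(8) = 19; x(9) = 25; x(10) = 15; x(11) = 23; x(12) = 1.
The sequence repeats with period 12.
(652 - 0) mod 12 = 4, so x(652) = x(4) = 21.

21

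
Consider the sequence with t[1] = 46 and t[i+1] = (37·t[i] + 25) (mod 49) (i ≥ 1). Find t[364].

18

t[1] = 46, t[2] = 12, t[3] = 28, t[4] = 32, t[5] = 33, t[6] = 21, t[7] = 18, t[8] = 5, t[9] = 14, t[10] = 4, t[11] = 26, t[12] = 7, t[13] = 39, t[14] = 47, t[15] = 0, t[16] = 25, t[17] = 19, t[18] = 42, t[19] = 11, t[20] = 40, t[21] = 35, t[22] = 46.
Since t[22] = t[1] = 46, the sequence is periodic with period 21.
So t[364] = t[1 + ((364-1) mod 21)] = t[7] = 18.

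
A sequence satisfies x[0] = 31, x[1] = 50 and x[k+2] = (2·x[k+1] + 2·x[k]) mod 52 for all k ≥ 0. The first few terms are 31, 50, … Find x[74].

32

x[0] = 31; x[1] = 50; x[2] = 6; x[3] = 8; x[4] = 28; x[5] = 20; x[6] = 44; x[7] = 24; x[8] = 32; x[9] = 8; x[10] = 28.
Since (x[9], x[10]) = (x[3], x[4]) = (8, 28) (two consecutive terms determine the rest), the sequence is eventually periodic: after a pre-period of length 3 it cycles with period 6.
For k ≥ 3, x[k] depends only on (k - 3) mod 6. (74 - 3) mod 6 = 5, so x[74] = x[8] = 32.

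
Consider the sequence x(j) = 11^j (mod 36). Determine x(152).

13

Computing terms: x(1) = 11; x(2) = 13; x(3) = 35; x(4) = 25; x(5) = 23; x(6) = 1; x(7) = 11.
The sequence repeats with period 6.
(152 - 1) mod 6 = 1, so x(152) = x(2) = 13.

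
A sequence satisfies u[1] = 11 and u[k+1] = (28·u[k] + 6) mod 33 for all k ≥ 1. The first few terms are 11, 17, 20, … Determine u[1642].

u[1] = 11; u[2] = 17; u[3] = 20; u[4] = 5; u[5] = 14; u[6] = 2; u[7] = 29; u[8] = 26; u[9] = 8; u[10] = 32; u[11] = 11.
The sequence repeats with period 10.
(1642 - 1) mod 10 = 1, so u[1642] = u[2] = 17.

17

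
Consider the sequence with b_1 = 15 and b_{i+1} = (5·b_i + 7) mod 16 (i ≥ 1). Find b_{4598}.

6

Listing terms: b_1 = 15,  b_2 = 2,  b_3 = 1,  b_4 = 12,  b_5 = 3,  b_6 = 6,  b_7 = 5,  b_8 = 0,  b_9 = 7,  b_{10} = 10,  b_{11} = 9,  b_{12} = 4,  b_{13} = 11,  b_{14} = 14,  b_{15} = 13,  b_{16} = 8,  b_{17} = 15.
The sequence repeats with period 16.
(4598 - 1) mod 16 = 5, so b_{4598} = b_6 = 6.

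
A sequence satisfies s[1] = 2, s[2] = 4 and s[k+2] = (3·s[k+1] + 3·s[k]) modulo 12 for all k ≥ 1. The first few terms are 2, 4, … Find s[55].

6

We have s[1] = 2,  s[2] = 4,  s[3] = 6,  s[4] = 6,  s[5] = 0,  s[6] = 6,  s[7] = 6.
Since (s[6], s[7]) = (s[3], s[4]) = (6, 6) (two consecutive terms determine the rest), the sequence is eventually periodic: after a pre-period of length 2 it cycles with period 3.
For k ≥ 3, s[k] depends only on (k - 3) mod 3. (55 - 3) mod 3 = 1, so s[55] = s[4] = 6.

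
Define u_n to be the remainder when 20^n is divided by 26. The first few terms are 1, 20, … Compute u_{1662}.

12

We have u_0 = 1; u_1 = 20; u_2 = 10; u_3 = 18; u_4 = 22; u_5 = 24; u_6 = 12; u_7 = 6; u_8 = 16; u_9 = 8; u_{10} = 4; u_{11} = 2; u_{12} = 14; u_{13} = 20.
Since u_{13} = u_1 = 20, the sequence is eventually periodic: after a pre-period of length 1 it cycles with period 12.
For n ≥ 1, u_n depends only on (n - 1) mod 12. (1662 - 1) mod 12 = 5, so u_{1662} = u_6 = 12.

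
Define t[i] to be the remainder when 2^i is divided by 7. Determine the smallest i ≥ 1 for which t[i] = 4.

2

Computing terms: t[0] = 1,  t[1] = 2,  t[2] = 4,  t[3] = 1.
The sequence repeats with period 3.
The value 4 first appears (with i ≥ 1) at t[2].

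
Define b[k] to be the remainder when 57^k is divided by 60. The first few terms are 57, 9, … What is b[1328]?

21

Computing terms: b[1] = 57,  b[2] = 9,  b[3] = 33,  b[4] = 21,  b[5] = 57.
Since b[5] = b[1] = 57, the sequence is periodic with period 4.
(1328 - 1) mod 4 = 3, so b[1328] = b[4] = 21.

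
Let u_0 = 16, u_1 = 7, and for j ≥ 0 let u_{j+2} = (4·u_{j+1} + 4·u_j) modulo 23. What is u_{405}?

7

Computing terms: u_0 = 16,  u_1 = 7,  u_2 = 0,  u_3 = 5,  u_4 = 20,  u_5 = 8,  u_6 = 20,  u_7 = 20,  u_8 = 22,  u_9 = 7,  u_{10} = 1,  u_{11} = 9,  u_{12} = 17,  u_{13} = 12,  u_{14} = 1,  u_{15} = 6,  u_{16} = 5,  u_{17} = 21,  u_{18} = 12,  u_{19} = 17,  u_{20} = 1,  u_{21} = 3,  u_{22} = 16,  u_{23} = 7.
Since (u_{22}, u_{23}) = (u_0, u_1) = (16, 7) (two consecutive terms determine the rest), the sequence is periodic with period 22.
So u_{405} = u_{0 + ((405-0) mod 22)} = u_9 = 7.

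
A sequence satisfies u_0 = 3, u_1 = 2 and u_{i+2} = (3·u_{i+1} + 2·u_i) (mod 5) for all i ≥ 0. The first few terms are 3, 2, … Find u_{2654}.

3

We have u_0 = 3, u_1 = 2, u_2 = 2, u_3 = 0, u_4 = 4, u_5 = 2, u_6 = 4, u_7 = 1, u_8 = 1, u_9 = 0, u_{10} = 2, u_{11} = 1, u_{12} = 2, u_{13} = 3, u_{14} = 3, u_{15} = 0, u_{16} = 1, u_{17} = 3, u_{18} = 1, u_{19} = 4, u_{20} = 4, u_{21} = 0, u_{22} = 3, u_{23} = 4, u_{24} = 3, u_{25} = 2.
Since (u_{24}, u_{25}) = (u_0, u_1) = (3, 2) (two consecutive terms determine the rest), the sequence is periodic with period 24.
So u_{2654} = u_{0 + ((2654-0) mod 24)} = u_{14} = 3.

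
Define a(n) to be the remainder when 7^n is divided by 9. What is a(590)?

Listing terms: a(1) = 7,  a(2) = 4,  a(3) = 1,  a(4) = 7.
Since a(4) = a(1) = 7, the sequence is periodic with period 3.
(590 - 1) mod 3 = 1, so a(590) = a(2) = 4.

4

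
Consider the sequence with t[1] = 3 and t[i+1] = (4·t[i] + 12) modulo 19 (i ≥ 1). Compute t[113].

2

Listing terms: t[1] = 3,  t[2] = 5,  t[3] = 13,  t[4] = 7,  t[5] = 2,  t[6] = 1,  t[7] = 16,  t[8] = 0,  t[9] = 12,  t[10] = 3.
Since t[10] = t[1] = 3, the sequence is periodic with period 9.
So t[113] = t[1 + ((113-1) mod 9)] = t[5] = 2.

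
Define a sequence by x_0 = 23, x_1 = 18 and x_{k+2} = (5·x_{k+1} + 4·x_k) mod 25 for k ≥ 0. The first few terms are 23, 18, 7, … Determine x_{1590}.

We have x_0 = 23,  x_1 = 18,  x_2 = 7,  x_3 = 7,  x_4 = 13,  x_5 = 18,  x_6 = 17,  x_7 = 7,  x_8 = 3,  x_9 = 18,  x_{10} = 2,  x_{11} = 7,  x_{12} = 18,  x_{13} = 18,  x_{14} = 12,  x_{15} = 7,  x_{16} = 8,  x_{17} = 18,  x_{18} = 22,  x_{19} = 7,  x_{20} = 23,  x_{21} = 18.
The sequence repeats with period 20.
(1590 - 0) mod 20 = 10, so x_{1590} = x_{10} = 2.

2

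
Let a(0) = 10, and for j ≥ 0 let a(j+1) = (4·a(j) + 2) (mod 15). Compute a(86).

Computing terms: a(0) = 10; a(1) = 12; a(2) = 5; a(3) = 7; a(4) = 0; a(5) = 2; a(6) = 10.
The sequence repeats with period 6.
So a(86) = a(0 + ((86-0) mod 6)) = a(2) = 5.

5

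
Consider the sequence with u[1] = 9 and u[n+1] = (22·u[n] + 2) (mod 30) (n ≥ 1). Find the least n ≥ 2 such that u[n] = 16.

u[1] = 9, u[2] = 20, u[3] = 22, u[4] = 6, u[5] = 14, u[6] = 10, u[7] = 12, u[8] = 26, u[9] = 4, u[10] = 0, u[11] = 2, u[12] = 16, u[13] = 24, u[14] = 20.
Since u[14] = u[2] = 20, the sequence is eventually periodic: after a pre-period of length 1 it cycles with period 12.
The value 16 first appears (with n ≥ 2) at u[12].

12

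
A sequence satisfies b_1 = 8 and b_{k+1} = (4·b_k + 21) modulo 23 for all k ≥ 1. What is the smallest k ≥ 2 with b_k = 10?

4

Listing terms: b_1 = 8; b_2 = 7; b_3 = 3; b_4 = 10; b_5 = 15; b_6 = 12; b_7 = 0; b_8 = 21; b_9 = 13; b_{10} = 4; b_{11} = 14; b_{12} = 8.
The sequence repeats with period 11.
The value 10 first appears (with k ≥ 2) at b_4.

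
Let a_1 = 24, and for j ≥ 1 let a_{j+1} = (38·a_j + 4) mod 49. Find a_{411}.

Computing terms: a_1 = 24, a_2 = 34, a_3 = 22, a_4 = 7, a_5 = 25, a_6 = 23, a_7 = 45, a_8 = 48, a_9 = 15, a_{10} = 35, a_{11} = 11, a_{12} = 30, a_{13} = 17, a_{14} = 13, a_{15} = 8, a_{16} = 14, a_{17} = 46, a_{18} = 37, a_{19} = 38, a_{20} = 27, a_{21} = 1, a_{22} = 42, a_{23} = 32, a_{24} = 44, a_{25} = 10, a_{26} = 41, a_{27} = 43, a_{28} = 21, a_{29} = 18, a_{30} = 2, a_{31} = 31, a_{32} = 6, a_{33} = 36, a_{34} = 0, a_{35} = 4, a_{36} = 9, a_{37} = 3, a_{38} = 20, a_{39} = 29, a_{40} = 28, a_{41} = 39, a_{42} = 16, a_{43} = 24.
The sequence repeats with period 42.
(411 - 1) mod 42 = 32, so a_{411} = a_{33} = 36.

36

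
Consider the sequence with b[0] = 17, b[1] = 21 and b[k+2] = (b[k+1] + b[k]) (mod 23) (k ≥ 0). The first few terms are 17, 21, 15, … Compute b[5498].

8

Computing terms: b[0] = 17, b[1] = 21, b[2] = 15, b[3] = 13, b[4] = 5, b[5] = 18, b[6] = 0, b[7] = 18, b[8] = 18, b[9] = 13, b[10] = 8, b[11] = 21, b[12] = 6, b[13] = 4, b[14] = 10, b[15] = 14, b[16] = 1, b[17] = 15, b[18] = 16, b[19] = 8, b[20] = 1, b[21] = 9, b[22] = 10, b[23] = 19, b[24] = 6, b[25] = 2, b[26] = 8, b[27] = 10, b[28] = 18, b[29] = 5, b[30] = 0, b[31] = 5, b[32] = 5, b[33] = 10, b[34] = 15, b[35] = 2, b[36] = 17, b[37] = 19, b[38] = 13, b[39] = 9, b[40] = 22, b[41] = 8, b[42] = 7, b[43] = 15, b[44] = 22, b[45] = 14, b[46] = 13, b[47] = 4, b[48] = 17, b[49] = 21.
Since (b[48], b[49]) = (b[0], b[1]) = (17, 21) (two consecutive terms determine the rest), the sequence is periodic with period 48.
So b[5498] = b[0 + ((5498-0) mod 48)] = b[26] = 8.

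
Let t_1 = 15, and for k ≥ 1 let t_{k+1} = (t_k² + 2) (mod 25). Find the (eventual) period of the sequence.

Computing terms: t_1 = 15,  t_2 = 2,  t_3 = 6,  t_4 = 13,  t_5 = 21,  t_6 = 18,  t_7 = 1,  t_8 = 3,  t_9 = 11,  t_{10} = 23,  t_{11} = 6.
Since t_{11} = t_3 = 6, the sequence is eventually periodic: after a pre-period of length 2 it cycles with period 8.

8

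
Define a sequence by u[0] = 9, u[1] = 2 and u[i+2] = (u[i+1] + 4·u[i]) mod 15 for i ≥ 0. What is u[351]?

Computing terms: u[0] = 9, u[1] = 2, u[2] = 8, u[3] = 1, u[4] = 3, u[5] = 7, u[6] = 4, u[7] = 2, u[8] = 3, u[9] = 11, u[10] = 8, u[11] = 7, u[12] = 9, u[13] = 7, u[14] = 13, u[15] = 11, u[16] = 3, u[17] = 2, u[18] = 14, u[19] = 7, u[20] = 3, u[21] = 1, u[22] = 13, u[23] = 2, u[24] = 9, u[25] = 2.
Since (u[24], u[25]) = (u[0], u[1]) = (9, 2) (two consecutive terms determine the rest), the sequence is periodic with period 24.
(351 - 0) mod 24 = 15, so u[351] = u[15] = 11.

11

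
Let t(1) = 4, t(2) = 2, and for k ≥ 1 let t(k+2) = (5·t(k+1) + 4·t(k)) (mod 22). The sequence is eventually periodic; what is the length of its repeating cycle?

t(1) = 4, t(2) = 2, t(3) = 4, t(4) = 6, t(5) = 2, t(6) = 12, t(7) = 2, t(8) = 14, t(9) = 12, t(10) = 6, t(11) = 12, t(12) = 18, t(13) = 6, t(14) = 14, t(15) = 6, t(16) = 20, t(17) = 14, t(18) = 18, t(19) = 14, t(20) = 10, t(21) = 18, t(22) = 20, t(23) = 18, t(24) = 16, t(25) = 20, t(26) = 10, t(27) = 20, t(28) = 8, t(29) = 10, t(30) = 16, t(31) = 10, t(32) = 4, t(33) = 16, t(34) = 8, t(35) = 16, t(36) = 2, t(37) = 8, t(38) = 4, t(39) = 8, t(40) = 12, t(41) = 4, t(42) = 2.
The sequence repeats with period 40.

40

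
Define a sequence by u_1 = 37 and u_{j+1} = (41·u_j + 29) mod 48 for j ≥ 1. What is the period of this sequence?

16

Computing terms: u_1 = 37,  u_2 = 10,  u_3 = 7,  u_4 = 28,  u_5 = 25,  u_6 = 46,  u_7 = 43,  u_8 = 16,  u_9 = 13,  u_{10} = 34,  u_{11} = 31,  u_{12} = 4,  u_{13} = 1,  u_{14} = 22,  u_{15} = 19,  u_{16} = 40,  u_{17} = 37.
Since u_{17} = u_1 = 37, the sequence is periodic with period 16.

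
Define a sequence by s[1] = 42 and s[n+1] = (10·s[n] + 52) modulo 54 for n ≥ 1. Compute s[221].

34

We have s[1] = 42,  s[2] = 40,  s[3] = 20,  s[4] = 36,  s[5] = 34,  s[6] = 14,  s[7] = 30,  s[8] = 28,  s[9] = 8,  s[10] = 24,  s[11] = 22,  s[12] = 2,  s[13] = 18,  s[14] = 16,  s[15] = 50,  s[16] = 12,  s[17] = 10,  s[18] = 44,  s[19] = 6,  s[20] = 4,  s[21] = 38,  s[22] = 0,  s[23] = 52,  s[24] = 32,  s[25] = 48,  s[26] = 46,  s[27] = 26,  s[28] = 42.
The sequence repeats with period 27.
(221 - 1) mod 27 = 4, so s[221] = s[5] = 34.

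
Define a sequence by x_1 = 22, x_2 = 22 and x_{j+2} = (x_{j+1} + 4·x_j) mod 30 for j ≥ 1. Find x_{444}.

We have x_1 = 22,  x_2 = 22,  x_3 = 20,  x_4 = 18,  x_5 = 8,  x_6 = 20,  x_7 = 22,  x_8 = 12,  x_9 = 10,  x_{10} = 28,  x_{11} = 8,  x_{12} = 0,  x_{13} = 2,  x_{14} = 2,  x_{15} = 10,  x_{16} = 18,  x_{17} = 28,  x_{18} = 10,  x_{19} = 2,  x_{20} = 12,  x_{21} = 20,  x_{22} = 8,  x_{23} = 28,  x_{24} = 0,  x_{25} = 22,  x_{26} = 22.
The sequence repeats with period 24.
(444 - 1) mod 24 = 11, so x_{444} = x_{12} = 0.

0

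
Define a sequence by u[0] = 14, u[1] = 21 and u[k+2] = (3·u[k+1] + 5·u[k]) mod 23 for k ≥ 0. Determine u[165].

9

We have u[0] = 14, u[1] = 21, u[2] = 18, u[3] = 21, u[4] = 15, u[5] = 12, u[6] = 19, u[7] = 2, u[8] = 9, u[9] = 14, u[10] = 18, u[11] = 9, u[12] = 2, u[13] = 5, u[14] = 2, u[15] = 8, u[16] = 11, u[17] = 4, u[18] = 21, u[19] = 14, u[20] = 9, u[21] = 5, u[22] = 14, u[23] = 21.
Since (u[22], u[23]) = (u[0], u[1]) = (14, 21) (two consecutive terms determine the rest), the sequence is periodic with period 22.
So u[165] = u[0 + ((165-0) mod 22)] = u[11] = 9.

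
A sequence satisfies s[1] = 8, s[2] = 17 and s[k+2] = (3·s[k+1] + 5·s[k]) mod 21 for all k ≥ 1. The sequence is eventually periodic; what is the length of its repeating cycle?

Computing terms: s[1] = 8; s[2] = 17; s[3] = 7; s[4] = 1; s[5] = 17; s[6] = 14; s[7] = 1; s[8] = 10; s[9] = 14; s[10] = 8; s[11] = 10; s[12] = 7; s[13] = 8; s[14] = 17.
The sequence repeats with period 12.

12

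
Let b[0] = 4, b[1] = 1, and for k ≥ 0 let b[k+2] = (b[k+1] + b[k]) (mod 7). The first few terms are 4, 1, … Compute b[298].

2

Listing terms: b[0] = 4,  b[1] = 1,  b[2] = 5,  b[3] = 6,  b[4] = 4,  b[5] = 3,  b[6] = 0,  b[7] = 3,  b[8] = 3,  b[9] = 6,  b[10] = 2,  b[11] = 1,  b[12] = 3,  b[13] = 4,  b[14] = 0,  b[15] = 4,  b[16] = 4,  b[17] = 1.
The sequence repeats with period 16.
(298 - 0) mod 16 = 10, so b[298] = b[10] = 2.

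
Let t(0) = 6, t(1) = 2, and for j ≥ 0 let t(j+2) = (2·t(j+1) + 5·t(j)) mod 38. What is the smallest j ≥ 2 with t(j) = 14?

t(0) = 6,  t(1) = 2,  t(2) = 34,  t(3) = 2,  t(4) = 22,  t(5) = 16,  t(6) = 28,  t(7) = 22,  t(8) = 32,  t(9) = 22,  t(10) = 14,  t(11) = 24,  t(12) = 4,  t(13) = 14,  t(14) = 10,  t(15) = 14,  t(16) = 2,  t(17) = 36,  t(18) = 6,  t(19) = 2.
Since (t(18), t(19)) = (t(0), t(1)) = (6, 2) (two consecutive terms determine the rest), the sequence is periodic with period 18.
The value 14 first appears (with j ≥ 2) at t(10).

10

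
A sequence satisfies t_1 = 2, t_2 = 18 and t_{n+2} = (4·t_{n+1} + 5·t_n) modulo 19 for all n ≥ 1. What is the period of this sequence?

18

Listing terms: t_1 = 2, t_2 = 18, t_3 = 6, t_4 = 0, t_5 = 11, t_6 = 6, t_7 = 3, t_8 = 4, t_9 = 12, t_{10} = 11, t_{11} = 9, t_{12} = 15, t_{13} = 10, t_{14} = 1, t_{15} = 16, t_{16} = 12, t_{17} = 14, t_{18} = 2, t_{19} = 2, t_{20} = 18.
The sequence repeats with period 18.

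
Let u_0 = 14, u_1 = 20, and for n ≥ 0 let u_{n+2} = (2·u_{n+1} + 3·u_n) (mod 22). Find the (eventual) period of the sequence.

u_0 = 14,  u_1 = 20,  u_2 = 16,  u_3 = 4,  u_4 = 12,  u_5 = 14,  u_6 = 20.
Since (u_5, u_6) = (u_0, u_1) = (14, 20) (two consecutive terms determine the rest), the sequence is periodic with period 5.

5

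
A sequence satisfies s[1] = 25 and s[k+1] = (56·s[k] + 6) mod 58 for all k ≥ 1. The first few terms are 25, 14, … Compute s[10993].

26

s[1] = 25, s[2] = 14, s[3] = 36, s[4] = 50, s[5] = 22, s[6] = 20, s[7] = 24, s[8] = 16, s[9] = 32, s[10] = 0, s[11] = 6, s[12] = 52, s[13] = 18, s[14] = 28, s[15] = 8, s[16] = 48, s[17] = 26, s[18] = 12, s[19] = 40, s[20] = 42, s[21] = 38, s[22] = 46, s[23] = 30, s[24] = 4, s[25] = 56, s[26] = 10, s[27] = 44, s[28] = 34, s[29] = 54, s[30] = 14.
Since s[30] = s[2] = 14, the sequence is eventually periodic: after a pre-period of length 1 it cycles with period 28.
For k ≥ 2, s[k] depends only on (k - 2) mod 28. (10993 - 2) mod 28 = 15, so s[10993] = s[17] = 26.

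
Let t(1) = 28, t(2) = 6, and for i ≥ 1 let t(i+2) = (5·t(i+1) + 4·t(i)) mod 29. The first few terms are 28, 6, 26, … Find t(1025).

28

t(1) = 28; t(2) = 6; t(3) = 26; t(4) = 9; t(5) = 4; t(6) = 27; t(7) = 6; t(8) = 22; t(9) = 18; t(10) = 4; t(11) = 5; t(12) = 12; t(13) = 22; t(14) = 13; t(15) = 8; t(16) = 5; t(17) = 28; t(18) = 15; t(19) = 13; t(20) = 9; t(21) = 10; t(22) = 28; t(23) = 6.
The sequence repeats with period 21.
(1025 - 1) mod 21 = 16, so t(1025) = t(17) = 28.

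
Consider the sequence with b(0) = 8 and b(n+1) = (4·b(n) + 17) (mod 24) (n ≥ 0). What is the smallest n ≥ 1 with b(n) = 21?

We have b(0) = 8; b(1) = 1; b(2) = 21; b(3) = 5; b(4) = 13; b(5) = 21.
Since b(5) = b(2) = 21, the sequence is eventually periodic: after a pre-period of length 2 it cycles with period 3.
The value 21 first appears (with n ≥ 1) at b(2).

2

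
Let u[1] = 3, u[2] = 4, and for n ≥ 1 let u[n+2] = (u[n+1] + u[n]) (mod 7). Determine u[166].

1

u[1] = 3; u[2] = 4; u[3] = 0; u[4] = 4; u[5] = 4; u[6] = 1; u[7] = 5; u[8] = 6; u[9] = 4; u[10] = 3; u[11] = 0; u[12] = 3; u[13] = 3; u[14] = 6; u[15] = 2; u[16] = 1; u[17] = 3; u[18] = 4.
The sequence repeats with period 16.
So u[166] = u[1 + ((166-1) mod 16)] = u[6] = 1.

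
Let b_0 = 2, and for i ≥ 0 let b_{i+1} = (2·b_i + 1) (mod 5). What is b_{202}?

Computing terms: b_0 = 2,  b_1 = 0,  b_2 = 1,  b_3 = 3,  b_4 = 2.
The sequence repeats with period 4.
So b_{202} = b_{0 + ((202-0) mod 4)} = b_2 = 1.

1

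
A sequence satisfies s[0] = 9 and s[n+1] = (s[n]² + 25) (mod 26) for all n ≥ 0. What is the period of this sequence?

6

Computing terms: s[0] = 9, s[1] = 2, s[2] = 3, s[3] = 8, s[4] = 11, s[5] = 16, s[6] = 21, s[7] = 24, s[8] = 3.
Since s[8] = s[2] = 3, the sequence is eventually periodic: after a pre-period of length 2 it cycles with period 6.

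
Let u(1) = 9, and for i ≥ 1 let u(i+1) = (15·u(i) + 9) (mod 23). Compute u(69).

Listing terms: u(1) = 9; u(2) = 6; u(3) = 7; u(4) = 22; u(5) = 17; u(6) = 11; u(7) = 13; u(8) = 20; u(9) = 10; u(10) = 21; u(11) = 2; u(12) = 16; u(13) = 19; u(14) = 18; u(15) = 3; u(16) = 8; u(17) = 14; u(18) = 12; u(19) = 5; u(20) = 15; u(21) = 4; u(22) = 0; u(23) = 9.
Since u(23) = u(1) = 9, the sequence is periodic with period 22.
So u(69) = u(1 + ((69-1) mod 22)) = u(3) = 7.

7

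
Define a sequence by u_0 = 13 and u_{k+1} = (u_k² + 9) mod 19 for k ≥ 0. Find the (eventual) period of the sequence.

6

We have u_0 = 13,  u_1 = 7,  u_2 = 1,  u_3 = 10,  u_4 = 14,  u_5 = 15,  u_6 = 6,  u_7 = 7.
Since u_7 = u_1 = 7, the sequence is eventually periodic: after a pre-period of length 1 it cycles with period 6.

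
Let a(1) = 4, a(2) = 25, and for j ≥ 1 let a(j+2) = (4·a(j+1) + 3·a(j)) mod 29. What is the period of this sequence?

28

We have a(1) = 4,  a(2) = 25,  a(3) = 25,  a(4) = 1,  a(5) = 21,  a(6) = 0,  a(7) = 5,  a(8) = 20,  a(9) = 8,  a(10) = 5,  a(11) = 15,  a(12) = 17,  a(13) = 26,  a(14) = 10,  a(15) = 2,  a(16) = 9,  a(17) = 13,  a(18) = 21,  a(19) = 7,  a(20) = 4,  a(21) = 8,  a(22) = 15,  a(23) = 26,  a(24) = 4,  a(25) = 7,  a(26) = 11,  a(27) = 7,  a(28) = 3,  a(29) = 4,  a(30) = 25.
The sequence repeats with period 28.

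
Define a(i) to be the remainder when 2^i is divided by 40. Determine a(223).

Computing terms: a(0) = 1,  a(1) = 2,  a(2) = 4,  a(3) = 8,  a(4) = 16,  a(5) = 32,  a(6) = 24,  a(7) = 8.
Since a(7) = a(3) = 8, the sequence is eventually periodic: after a pre-period of length 3 it cycles with period 4.
For i ≥ 3, a(i) depends only on (i - 3) mod 4. (223 - 3) mod 4 = 0, so a(223) = a(3) = 8.

8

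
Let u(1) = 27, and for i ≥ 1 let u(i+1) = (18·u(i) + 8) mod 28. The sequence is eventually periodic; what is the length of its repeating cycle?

Listing terms: u(1) = 27, u(2) = 18, u(3) = 24, u(4) = 20, u(5) = 4, u(6) = 24.
Since u(6) = u(3) = 24, the sequence is eventually periodic: after a pre-period of length 2 it cycles with period 3.

3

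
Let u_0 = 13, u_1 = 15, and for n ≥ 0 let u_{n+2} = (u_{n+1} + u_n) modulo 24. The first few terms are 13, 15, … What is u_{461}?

18

u_0 = 13,  u_1 = 15,  u_2 = 4,  u_3 = 19,  u_4 = 23,  u_5 = 18,  u_6 = 17,  u_7 = 11,  u_8 = 4,  u_9 = 15,  u_{10} = 19,  u_{11} = 10,  u_{12} = 5,  u_{13} = 15,  u_{14} = 20,  u_{15} = 11,  u_{16} = 7,  u_{17} = 18,  u_{18} = 1,  u_{19} = 19,  u_{20} = 20,  u_{21} = 15,  u_{22} = 11,  u_{23} = 2,  u_{24} = 13,  u_{25} = 15.
Since (u_{24}, u_{25}) = (u_0, u_1) = (13, 15) (two consecutive terms determine the rest), the sequence is periodic with period 24.
So u_{461} = u_{0 + ((461-0) mod 24)} = u_5 = 18.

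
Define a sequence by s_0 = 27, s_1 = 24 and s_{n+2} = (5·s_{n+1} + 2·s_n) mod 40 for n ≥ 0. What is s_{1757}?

Computing terms: s_0 = 27, s_1 = 24, s_2 = 14, s_3 = 38, s_4 = 18, s_5 = 6, s_6 = 26, s_7 = 22, s_8 = 2, s_9 = 14, s_{10} = 34, s_{11} = 38, s_{12} = 18.
Since (s_{11}, s_{12}) = (s_3, s_4) = (38, 18) (two consecutive terms determine the rest), the sequence is eventually periodic: after a pre-period of length 3 it cycles with period 8.
For n ≥ 3, s_n depends only on (n - 3) mod 8. (1757 - 3) mod 8 = 2, so s_{1757} = s_5 = 6.

6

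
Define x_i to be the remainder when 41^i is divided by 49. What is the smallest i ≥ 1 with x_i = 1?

x_0 = 1,  x_1 = 41,  x_2 = 15,  x_3 = 27,  x_4 = 29,  x_5 = 13,  x_6 = 43,  x_7 = 48,  x_8 = 8,  x_9 = 34,  x_{10} = 22,  x_{11} = 20,  x_{12} = 36,  x_{13} = 6,  x_{14} = 1.
Since x_{14} = x_0 = 1, the sequence is periodic with period 14.
The value 1 next appears (with i ≥ 1) at x_{14}.

14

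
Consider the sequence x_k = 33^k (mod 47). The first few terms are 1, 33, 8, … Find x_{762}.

18

x_0 = 1,  x_1 = 33,  x_2 = 8,  x_3 = 29,  x_4 = 17,  x_5 = 44,  x_6 = 42,  x_7 = 23,  x_8 = 7,  x_9 = 43,  x_{10} = 9,  x_{11} = 15,  x_{12} = 25,  x_{13} = 26,  x_{14} = 12,  x_{15} = 20,  x_{16} = 2,  x_{17} = 19,  x_{18} = 16,  x_{19} = 11,  x_{20} = 34,  x_{21} = 41,  x_{22} = 37,  x_{23} = 46,  x_{24} = 14,  x_{25} = 39,  x_{26} = 18,  x_{27} = 30,  x_{28} = 3,  x_{29} = 5,  x_{30} = 24,  x_{31} = 40,  x_{32} = 4,  x_{33} = 38,  x_{34} = 32,  x_{35} = 22,  x_{36} = 21,  x_{37} = 35,  x_{38} = 27,  x_{39} = 45,  x_{40} = 28,  x_{41} = 31,  x_{42} = 36,  x_{43} = 13,  x_{44} = 6,  x_{45} = 10,  x_{46} = 1.
Since x_{46} = x_0 = 1, the sequence is periodic with period 46.
So x_{762} = x_{0 + ((762-0) mod 46)} = x_{26} = 18.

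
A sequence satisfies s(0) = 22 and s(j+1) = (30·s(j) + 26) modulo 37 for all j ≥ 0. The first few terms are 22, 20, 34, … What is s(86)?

s(0) = 22; s(1) = 20; s(2) = 34; s(3) = 10; s(4) = 30; s(5) = 1; s(6) = 19; s(7) = 4; s(8) = 35; s(9) = 3; s(10) = 5; s(11) = 28; s(12) = 15; s(13) = 32; s(14) = 24; s(15) = 6; s(16) = 21; s(17) = 27; s(18) = 22.
The sequence repeats with period 18.
(86 - 0) mod 18 = 14, so s(86) = s(14) = 24.

24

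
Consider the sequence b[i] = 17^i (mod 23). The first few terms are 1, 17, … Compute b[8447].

b[0] = 1, b[1] = 17, b[2] = 13, b[3] = 14, b[4] = 8, b[5] = 21, b[6] = 12, b[7] = 20, b[8] = 18, b[9] = 7, b[10] = 4, b[11] = 22, b[12] = 6, b[13] = 10, b[14] = 9, b[15] = 15, b[16] = 2, b[17] = 11, b[18] = 3, b[19] = 5, b[20] = 16, b[21] = 19, b[22] = 1.
The sequence repeats with period 22.
(8447 - 0) mod 22 = 21, so b[8447] = b[21] = 19.

19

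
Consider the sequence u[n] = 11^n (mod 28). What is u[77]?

We have u[1] = 11; u[2] = 9; u[3] = 15; u[4] = 25; u[5] = 23; u[6] = 1; u[7] = 11.
Since u[7] = u[1] = 11, the sequence is periodic with period 6.
So u[77] = u[1 + ((77-1) mod 6)] = u[5] = 23.

23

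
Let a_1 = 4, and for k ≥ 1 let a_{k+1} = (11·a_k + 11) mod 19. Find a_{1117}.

4

Computing terms: a_1 = 4, a_2 = 17, a_3 = 8, a_4 = 4.
The sequence repeats with period 3.
So a_{1117} = a_{1 + ((1117-1) mod 3)} = a_1 = 4.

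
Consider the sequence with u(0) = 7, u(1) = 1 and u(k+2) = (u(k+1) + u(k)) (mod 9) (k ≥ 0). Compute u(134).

u(0) = 7, u(1) = 1, u(2) = 8, u(3) = 0, u(4) = 8, u(5) = 8, u(6) = 7, u(7) = 6, u(8) = 4, u(9) = 1, u(10) = 5, u(11) = 6, u(12) = 2, u(13) = 8, u(14) = 1, u(15) = 0, u(16) = 1, u(17) = 1, u(18) = 2, u(19) = 3, u(20) = 5, u(21) = 8, u(22) = 4, u(23) = 3, u(24) = 7, u(25) = 1.
The sequence repeats with period 24.
So u(134) = u(0 + ((134-0) mod 24)) = u(14) = 1.

1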